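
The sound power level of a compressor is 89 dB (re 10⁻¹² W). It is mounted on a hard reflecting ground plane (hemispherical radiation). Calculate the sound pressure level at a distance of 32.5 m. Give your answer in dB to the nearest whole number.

51 dB

Free-field hemispherical radiation: L_p = L_w − 10·log₁₀(2π·r²), r = 32.5 m.
2π·r² = 6637 m², 10·log₁₀ of that is 38.219 dB.
L_p = 89 − 38.219 = 50.78 dB.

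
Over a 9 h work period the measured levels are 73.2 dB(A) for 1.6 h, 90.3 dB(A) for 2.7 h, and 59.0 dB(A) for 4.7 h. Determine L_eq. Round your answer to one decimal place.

Weight each interval's intensity by its duration and average over T = 9 h:
Σ tᵢ·10^(Lᵢ/10) = 1.6·10^(73.2/10) + 2.7·10^(90.3/10) + 4.7·10^(59.0/10) = 2.930e+09.
L_eq = 10·log₁₀(2.930e+09/9) = 85.13 dB(A).

85.1 dB(A)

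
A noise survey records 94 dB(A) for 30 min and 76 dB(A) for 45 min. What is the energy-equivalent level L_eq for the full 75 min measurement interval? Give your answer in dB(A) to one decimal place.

90.1 dB(A)

L_eq = 10·log₁₀[(1/T)·Σ tᵢ·10^(Lᵢ/10)] with T = 75 min.
Σ tᵢ·10^(Lᵢ/10) = 30·10^(94/10) + 45·10^(76/10) = 7.715e+10.
L_eq = 10·log₁₀(7.715e+10/75) = 90.12 dB(A).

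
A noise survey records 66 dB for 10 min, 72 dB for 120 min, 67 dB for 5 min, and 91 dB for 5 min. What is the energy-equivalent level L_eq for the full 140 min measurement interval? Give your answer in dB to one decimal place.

The energy average is taken in the linear domain: L_eq = 10·log₁₀[(Σ tᵢ·10^(Lᵢ/10))/T], T = 140 min.
Σ tᵢ·10^(Lᵢ/10) = 10·10^(66/10) + 120·10^(72/10) + 5·10^(67/10) + 5·10^(91/10) = 8.261e+09.
L_eq = 10·log₁₀(8.261e+09/140) = 77.71 dB.

77.7 dB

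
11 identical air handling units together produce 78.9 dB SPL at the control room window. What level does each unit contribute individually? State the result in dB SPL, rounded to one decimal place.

For N identical incoherent sources L_total = L₁ + 10·log₁₀ N, so L₁ = 78.9 − 10·log₁₀(11) = 78.9 − 10.414.

68.5 dB SPL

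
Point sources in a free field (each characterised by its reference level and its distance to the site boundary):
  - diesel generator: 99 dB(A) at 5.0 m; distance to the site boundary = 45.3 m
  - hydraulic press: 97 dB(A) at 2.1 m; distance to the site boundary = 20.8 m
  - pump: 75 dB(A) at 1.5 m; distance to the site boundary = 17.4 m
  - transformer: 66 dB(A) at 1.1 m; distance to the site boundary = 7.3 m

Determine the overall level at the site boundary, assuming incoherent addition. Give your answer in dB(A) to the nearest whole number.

First find each source's level at the receiver (point-source: −20·log₁₀(r/r_ref)), then combine on an intensity basis.
diesel generator: 99 − 20·log₁₀(45.3/5.0) = 99 − 19.14 = 79.86 dB(A).
hydraulic press: 97 − 20·log₁₀(20.8/2.1) = 97 − 19.92 = 77.08 dB(A).
pump: 75 − 20·log₁₀(17.4/1.5) = 75 − 21.29 = 53.71 dB(A).
transformer: 66 − 20·log₁₀(7.3/1.1) = 66 − 16.44 = 49.56 dB(A).
Σ 10^(L/10) = 1.482e+08 → L_total = 10·log₁₀(1.482e+08) = 81.71 dB(A).

82 dB(A)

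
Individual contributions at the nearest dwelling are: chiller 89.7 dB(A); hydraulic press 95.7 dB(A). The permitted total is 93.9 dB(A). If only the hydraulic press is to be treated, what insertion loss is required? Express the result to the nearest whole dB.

4 dB

The untreated sources together contribute 10^(89.7/10) = 9.333e+08, i.e. 89.70 dB(A).
The limit corresponds to 10^(93.9/10) = 2.455e+09; subtracting the fixed part leaves 1.521e+09 for the hydraulic press, i.e. 91.82 dB(A).
Required insertion loss = 95.7 − 91.82 = 3.88 dB.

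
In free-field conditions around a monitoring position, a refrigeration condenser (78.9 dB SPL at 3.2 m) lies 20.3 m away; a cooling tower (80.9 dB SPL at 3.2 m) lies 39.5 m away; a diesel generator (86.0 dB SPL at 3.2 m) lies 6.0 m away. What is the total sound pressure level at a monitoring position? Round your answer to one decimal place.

80.6 dB SPL

Propagate each source to the receiver with L = L_ref − 20·log₁₀(r/r_ref), then add intensities.
refrigeration condenser: 78.9 − 20·log₁₀(20.3/3.2) = 78.9 − 16.05 = 62.85 dB SPL.
cooling tower: 80.9 − 20·log₁₀(39.5/3.2) = 80.9 − 21.83 = 59.07 dB SPL.
diesel generator: 86.0 − 20·log₁₀(6.0/3.2) = 86.0 − 5.46 = 80.54 dB SPL.
Σ 10^(L/10) = 1.160e+08 → L_total = 10·log₁₀(1.160e+08) = 80.64 dB SPL.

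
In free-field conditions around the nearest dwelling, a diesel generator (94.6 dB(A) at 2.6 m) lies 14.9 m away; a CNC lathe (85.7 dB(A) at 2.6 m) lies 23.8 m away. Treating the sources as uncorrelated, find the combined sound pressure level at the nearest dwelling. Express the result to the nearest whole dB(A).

80 dB(A)

First find each source's level at the receiver (point-source: −20·log₁₀(r/r_ref)), then combine on an intensity basis.
diesel generator: 94.6 − 20·log₁₀(14.9/2.6) = 94.6 − 15.16 = 79.44 dB(A).
CNC lathe: 85.7 − 20·log₁₀(23.8/2.6) = 85.7 − 19.23 = 66.47 dB(A).
Σ 10^(L/10) = 9.225e+07 → L_total = 10·log₁₀(9.225e+07) = 79.65 dB(A).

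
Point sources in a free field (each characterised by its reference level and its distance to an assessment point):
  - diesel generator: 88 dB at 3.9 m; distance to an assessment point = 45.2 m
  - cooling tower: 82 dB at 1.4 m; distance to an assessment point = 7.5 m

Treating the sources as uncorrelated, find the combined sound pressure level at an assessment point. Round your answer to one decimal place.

70.1 dB

First find each source's level at the receiver (point-source: −20·log₁₀(r/r_ref)), then combine on an intensity basis.
diesel generator: 88 − 20·log₁₀(45.2/3.9) = 88 − 21.28 = 66.72 dB.
cooling tower: 82 − 20·log₁₀(7.5/1.4) = 82 − 14.58 = 67.42 dB.
Σ 10^(L/10) = 1.022e+07 → L_total = 10·log₁₀(1.022e+07) = 70.09 dB.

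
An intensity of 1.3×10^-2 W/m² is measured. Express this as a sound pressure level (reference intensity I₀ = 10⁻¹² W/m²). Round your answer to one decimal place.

101.1 dB

Dividing by I₀ shifts the exponent by 12: I/I₀ = 1.3×10^10.
L = 10·(0.1139 + 10) = 101.14 dB.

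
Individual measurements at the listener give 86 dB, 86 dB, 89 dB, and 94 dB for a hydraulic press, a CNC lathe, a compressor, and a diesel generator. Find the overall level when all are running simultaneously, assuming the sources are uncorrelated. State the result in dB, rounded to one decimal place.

96.1 dB

For uncorrelated sources the intensities add, so convert each level to linear form, sum, and take 10·log₁₀ of the total.
Σ 10^(L/10) = 10^(86/10) + 10^(86/10) + 10^(89/10) + 10^(94/10) = 4.102e+09.
L_total = 10·log₁₀(4.102e+09) = 96.13 dB.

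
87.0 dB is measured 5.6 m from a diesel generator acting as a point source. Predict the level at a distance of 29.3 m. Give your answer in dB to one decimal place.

72.6 dB

For a point source, L₂ = L₁ − 20·log₁₀(r₂/r₁).
L₂ = 87.0 − 20·log₁₀(29.3/5.6) = 87.0 − 14.374 = 72.63 dB.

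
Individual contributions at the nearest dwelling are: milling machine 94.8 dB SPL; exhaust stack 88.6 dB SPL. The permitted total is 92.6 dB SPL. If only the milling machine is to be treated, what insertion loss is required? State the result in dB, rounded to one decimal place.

4.4 dB

The untreated sources together contribute 10^(88.6/10) = 7.244e+08, i.e. 88.60 dB SPL.
The limit corresponds to 10^(92.6/10) = 1.820e+09; subtracting the fixed part leaves 1.095e+09 for the milling machine, i.e. 90.40 dB SPL.
So the milling machine must be reduced from 94.8 to 90.40 dB SPL: IL = 4.40 dB.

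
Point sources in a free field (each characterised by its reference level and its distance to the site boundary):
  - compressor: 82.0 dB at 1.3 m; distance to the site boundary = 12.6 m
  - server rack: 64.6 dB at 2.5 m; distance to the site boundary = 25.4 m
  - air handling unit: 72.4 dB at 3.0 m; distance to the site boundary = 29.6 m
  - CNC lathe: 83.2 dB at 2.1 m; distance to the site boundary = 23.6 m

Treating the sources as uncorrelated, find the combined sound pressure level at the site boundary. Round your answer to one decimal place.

First find each source's level at the receiver (point-source: −20·log₁₀(r/r_ref)), then combine on an intensity basis.
compressor: 82.0 − 20·log₁₀(12.6/1.3) = 82.0 − 19.73 = 62.27 dB.
server rack: 64.6 − 20·log₁₀(25.4/2.5) = 64.6 − 20.14 = 44.46 dB.
air handling unit: 72.4 − 20·log₁₀(29.6/3.0) = 72.4 − 19.88 = 52.52 dB.
CNC lathe: 83.2 − 20·log₁₀(23.6/2.1) = 83.2 − 21.01 = 62.19 dB.
Σ 10^(L/10) = 3.548e+06 → L_total = 10·log₁₀(3.548e+06) = 65.50 dB.

65.5 dB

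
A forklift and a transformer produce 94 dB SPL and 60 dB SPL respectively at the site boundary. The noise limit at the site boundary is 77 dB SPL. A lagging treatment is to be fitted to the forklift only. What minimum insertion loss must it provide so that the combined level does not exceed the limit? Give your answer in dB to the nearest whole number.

The untreated sources together contribute 10^(60/10) = 1.000e+06, i.e. 60.00 dB SPL.
The limit corresponds to 10^(77/10) = 5.012e+07; subtracting the fixed part leaves 4.912e+07 for the forklift, i.e. 76.91 dB SPL.
Required insertion loss = 94 − 76.91 = 17.09 dB.

17 dB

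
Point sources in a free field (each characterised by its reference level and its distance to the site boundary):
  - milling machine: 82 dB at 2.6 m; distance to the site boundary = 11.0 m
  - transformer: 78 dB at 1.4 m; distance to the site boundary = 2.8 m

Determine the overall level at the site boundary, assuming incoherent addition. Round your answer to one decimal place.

Propagate each source to the receiver with L = L_ref − 20·log₁₀(r/r_ref), then add intensities.
milling machine: 82 − 20·log₁₀(11.0/2.6) = 82 − 12.53 = 69.47 dB.
transformer: 78 − 20·log₁₀(2.8/1.4) = 78 − 6.02 = 71.98 dB.
Σ 10^(L/10) = 2.463e+07 → L_total = 10·log₁₀(2.463e+07) = 73.91 dB.

73.9 dB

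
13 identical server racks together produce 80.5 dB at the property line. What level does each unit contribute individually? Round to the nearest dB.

69 dB

13 equal contributions raise the level by 10·log₁₀ 13 = 11.139 dB, so each unit alone gives 80.5 − 11.139.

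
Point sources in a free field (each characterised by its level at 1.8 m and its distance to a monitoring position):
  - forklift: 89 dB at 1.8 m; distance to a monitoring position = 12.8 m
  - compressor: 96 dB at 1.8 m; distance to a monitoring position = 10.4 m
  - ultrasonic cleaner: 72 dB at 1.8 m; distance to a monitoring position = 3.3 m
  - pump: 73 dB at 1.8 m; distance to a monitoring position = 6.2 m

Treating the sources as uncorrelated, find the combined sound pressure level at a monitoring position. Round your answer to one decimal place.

Apply inverse-square spreading to bring every level to the receiver, then sum 10^(L/10).
forklift: 89 − 20·log₁₀(12.8/1.8) = 89 − 17.04 = 71.96 dB.
compressor: 96 − 20·log₁₀(10.4/1.8) = 96 − 15.24 = 80.76 dB.
ultrasonic cleaner: 72 − 20·log₁₀(3.3/1.8) = 72 − 5.26 = 66.74 dB.
pump: 73 − 20·log₁₀(6.2/1.8) = 73 − 10.74 = 62.26 dB.
Σ 10^(L/10) = 1.414e+08 → L_total = 10·log₁₀(1.414e+08) = 81.50 dB.

81.5 dB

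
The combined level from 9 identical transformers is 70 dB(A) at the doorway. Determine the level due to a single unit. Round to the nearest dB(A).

60 dB(A)

Dividing the total intensity by 9 lowers the level by 10·log₁₀ 9 = 9.542 dB: L₁ = 70 − 9.542.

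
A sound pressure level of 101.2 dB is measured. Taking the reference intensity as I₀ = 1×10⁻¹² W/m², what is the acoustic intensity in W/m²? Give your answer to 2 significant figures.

0.013 W/m²

I = I₀·10^(L/10) = 10⁻¹² × 10^(101.2/10) = 10^(-1.880).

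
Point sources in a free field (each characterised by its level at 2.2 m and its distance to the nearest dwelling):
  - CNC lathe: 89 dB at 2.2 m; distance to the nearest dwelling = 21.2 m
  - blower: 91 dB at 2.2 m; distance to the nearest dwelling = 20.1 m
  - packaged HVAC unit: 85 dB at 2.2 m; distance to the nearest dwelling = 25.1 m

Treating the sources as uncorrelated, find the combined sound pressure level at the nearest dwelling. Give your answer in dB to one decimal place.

74.2 dB

First find each source's level at the receiver (point-source: −20·log₁₀(r/r_ref)), then combine on an intensity basis.
CNC lathe: 89 − 20·log₁₀(21.2/2.2) = 89 − 19.68 = 69.32 dB.
blower: 91 − 20·log₁₀(20.1/2.2) = 91 − 19.22 = 71.78 dB.
packaged HVAC unit: 85 − 20·log₁₀(25.1/2.2) = 85 − 21.15 = 63.85 dB.
Σ 10^(L/10) = 2.607e+07 → L_total = 10·log₁₀(2.607e+07) = 74.16 dB.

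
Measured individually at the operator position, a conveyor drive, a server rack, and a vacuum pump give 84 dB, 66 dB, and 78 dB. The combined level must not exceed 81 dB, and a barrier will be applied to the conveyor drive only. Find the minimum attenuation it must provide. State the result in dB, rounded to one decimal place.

6.3 dB

The untreated sources together contribute 10^(66/10) + 10^(78/10) = 6.708e+07, i.e. 78.27 dB.
To meet 81 dB overall, the treated conveyor drive may contribute at most 10^(81/10) − 6.708e+07 = 5.882e+07, i.e. 77.69 dB.
So the conveyor drive must be reduced from 84 to 77.69 dB: IL = 6.31 dB.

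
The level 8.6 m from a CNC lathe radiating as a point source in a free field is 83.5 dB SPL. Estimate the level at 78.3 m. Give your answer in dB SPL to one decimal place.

For a point source, L₂ = L₁ − 20·log₁₀(r₂/r₁).
L₂ = 83.5 − 20·log₁₀(78.3/8.6) = 83.5 − 19.185 = 64.31 dB SPL.

64.3 dB SPL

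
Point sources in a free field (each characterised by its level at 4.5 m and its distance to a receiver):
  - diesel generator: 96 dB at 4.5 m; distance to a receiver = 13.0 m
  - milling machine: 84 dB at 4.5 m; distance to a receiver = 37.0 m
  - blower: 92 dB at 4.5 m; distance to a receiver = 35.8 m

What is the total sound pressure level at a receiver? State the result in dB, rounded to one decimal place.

87.0 dB

First find each source's level at the receiver (point-source: −20·log₁₀(r/r_ref)), then combine on an intensity basis.
diesel generator: 96 − 20·log₁₀(13.0/4.5) = 96 − 9.21 = 86.79 dB.
milling machine: 84 − 20·log₁₀(37.0/4.5) = 84 − 18.30 = 65.70 dB.
blower: 92 − 20·log₁₀(35.8/4.5) = 92 − 18.01 = 73.99 dB.
Σ 10^(L/10) = 5.058e+08 → L_total = 10·log₁₀(5.058e+08) = 87.04 dB.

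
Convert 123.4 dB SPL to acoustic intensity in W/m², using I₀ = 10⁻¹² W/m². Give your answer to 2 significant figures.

I/I₀ = 10^(123.4/10) = 2.188e+12, so I = 2.188e+12 × 10⁻¹² W/m².

2.2 W/m²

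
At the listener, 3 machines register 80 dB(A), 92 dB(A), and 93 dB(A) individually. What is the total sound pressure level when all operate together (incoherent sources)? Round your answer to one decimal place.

95.7 dB(A)

Incoherent sources combine by intensity addition: L_total = 10·log₁₀(Σ 10^(L_i/10)).
Σ 10^(L/10) = 10^(80/10) + 10^(92/10) + 10^(93/10) = 3.680e+09.
L_total = 10·log₁₀(3.680e+09) = 95.66 dB(A).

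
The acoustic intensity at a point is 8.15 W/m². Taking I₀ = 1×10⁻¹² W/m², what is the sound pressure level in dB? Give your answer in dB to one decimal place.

129.1 dB

I/I₀ = 8.15/10⁻¹² = 8.15×10^12, and L = 10·log₁₀(I/I₀).
L = 10·(0.9112 + 12) = 129.11 dB.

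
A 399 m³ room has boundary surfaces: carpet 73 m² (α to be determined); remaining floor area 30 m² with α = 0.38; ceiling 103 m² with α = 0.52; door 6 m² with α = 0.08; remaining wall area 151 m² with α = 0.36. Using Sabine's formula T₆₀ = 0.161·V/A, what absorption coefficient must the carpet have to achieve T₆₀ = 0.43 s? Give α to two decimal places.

0.41

From T₆₀ = 0.161·V/A, the target T₆₀ = 0.43 s needs A = 0.161·399/0.43 = 149.39 m².
Absorption from the other surfaces = 30·0.38 + 103·0.52 + 6·0.08 + 151·0.36 = 119.80 m², so the carpet must supply 29.59 m² over 73 m².
α = 29.59/73 = 0.405.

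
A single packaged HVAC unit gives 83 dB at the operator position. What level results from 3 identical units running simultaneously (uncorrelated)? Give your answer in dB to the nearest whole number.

L_total = L₁ + 10·log₁₀ N for N identical incoherent sources.
L_total = 83 + 10·log₁₀(3) = 83 + 4.771 = 87.77 dB.

88 dB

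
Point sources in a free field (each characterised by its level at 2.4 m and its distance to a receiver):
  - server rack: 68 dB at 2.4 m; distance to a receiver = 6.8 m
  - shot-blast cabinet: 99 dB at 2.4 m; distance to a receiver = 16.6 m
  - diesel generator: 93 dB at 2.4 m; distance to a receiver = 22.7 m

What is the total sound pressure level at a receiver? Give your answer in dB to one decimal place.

First find each source's level at the receiver (point-source: −20·log₁₀(r/r_ref)), then combine on an intensity basis.
server rack: 68 − 20·log₁₀(6.8/2.4) = 68 − 9.05 = 58.95 dB.
shot-blast cabinet: 99 − 20·log₁₀(16.6/2.4) = 99 − 16.80 = 82.20 dB.
diesel generator: 93 − 20·log₁₀(22.7/2.4) = 93 − 19.52 = 73.48 dB.
Σ 10^(L/10) = 1.891e+08 → L_total = 10·log₁₀(1.891e+08) = 82.77 dB.

82.8 dB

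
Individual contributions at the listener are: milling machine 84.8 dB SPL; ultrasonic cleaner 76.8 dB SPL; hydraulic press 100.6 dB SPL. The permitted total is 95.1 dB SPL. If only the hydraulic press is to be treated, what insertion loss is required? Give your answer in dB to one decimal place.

Everything except the hydraulic press sums to 10^(84.8/10) + 10^(76.8/10) = 3.499e+08 in linear terms, 85.44 dB SPL.
The limit corresponds to 10^(95.1/10) = 3.236e+09; subtracting the fixed part leaves 2.886e+09 for the hydraulic press, i.e. 94.60 dB SPL.
So the hydraulic press must be reduced from 100.6 to 94.60 dB SPL: IL = 6.00 dB.

6.0 dB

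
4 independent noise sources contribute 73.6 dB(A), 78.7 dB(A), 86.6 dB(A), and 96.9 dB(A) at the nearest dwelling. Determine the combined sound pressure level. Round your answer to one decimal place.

97.4 dB(A)

For uncorrelated sources the intensities add, so convert each level to linear form, sum, and take 10·log₁₀ of the total.
Σ 10^(L/10) = 10^(73.6/10) + 10^(78.7/10) + 10^(86.6/10) + 10^(96.9/10) = 5.452e+09.
L_total = 10·log₁₀(5.452e+09) = 97.37 dB(A).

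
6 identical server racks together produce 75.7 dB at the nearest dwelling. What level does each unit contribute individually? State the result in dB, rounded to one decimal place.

For N identical incoherent sources L_total = L₁ + 10·log₁₀ N, so L₁ = 75.7 − 10·log₁₀(6) = 75.7 − 7.782.

67.9 dB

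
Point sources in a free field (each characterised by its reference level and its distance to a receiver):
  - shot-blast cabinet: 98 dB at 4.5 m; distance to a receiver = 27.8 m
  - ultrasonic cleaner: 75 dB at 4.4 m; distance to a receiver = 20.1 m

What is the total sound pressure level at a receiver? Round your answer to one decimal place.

Apply inverse-square spreading to bring every level to the receiver, then sum 10^(L/10).
shot-blast cabinet: 98 − 20·log₁₀(27.8/4.5) = 98 − 15.82 = 82.18 dB.
ultrasonic cleaner: 75 − 20·log₁₀(20.1/4.4) = 75 − 13.19 = 61.81 dB.
Σ 10^(L/10) = 1.668e+08 → L_total = 10·log₁₀(1.668e+08) = 82.22 dB.

82.2 dB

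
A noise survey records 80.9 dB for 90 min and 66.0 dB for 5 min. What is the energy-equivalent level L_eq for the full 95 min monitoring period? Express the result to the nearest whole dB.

81 dB

L_eq = 10·log₁₀[(1/T)·Σ tᵢ·10^(Lᵢ/10)] with T = 95 min.
Σ tᵢ·10^(Lᵢ/10) = 90·10^(80.9/10) + 5·10^(66.0/10) = 1.109e+10.
L_eq = 10·log₁₀(1.109e+10/95) = 80.67 dB.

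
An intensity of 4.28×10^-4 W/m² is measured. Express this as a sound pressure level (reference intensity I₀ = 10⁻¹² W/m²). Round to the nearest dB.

I/I₀ = 4.28×10^-4/10⁻¹² = 4.28×10^8, and L = 10·log₁₀(I/I₀).
L = 10·(0.6314 + 8) = 86.31 dB.

86 dB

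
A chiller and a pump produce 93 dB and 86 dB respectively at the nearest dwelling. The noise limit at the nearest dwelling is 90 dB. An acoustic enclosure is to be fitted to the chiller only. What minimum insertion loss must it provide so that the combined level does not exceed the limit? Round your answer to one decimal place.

5.2 dB

Everything except the chiller sums to 10^(86/10) = 3.981e+08 in linear terms, 86.00 dB.
To meet 90 dB overall, the treated chiller may contribute at most 10^(90/10) − 3.981e+08 = 6.019e+08, i.e. 87.80 dB.
So the chiller must be reduced from 93 to 87.80 dB: IL = 5.20 dB.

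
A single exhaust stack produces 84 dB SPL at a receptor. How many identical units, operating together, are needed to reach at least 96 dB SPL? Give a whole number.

Need L₁ + 10·log₁₀ N ≥ 96, i.e. log₁₀ N ≥ 1.20.
N ≥ 10^(12.0/10) = 15.849, so N = 16.

16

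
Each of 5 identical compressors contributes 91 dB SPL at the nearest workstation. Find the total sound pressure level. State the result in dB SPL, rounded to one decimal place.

98.0 dB SPL

L_total = L₁ + 10·log₁₀ N for N identical incoherent sources.
L_total = 91 + 10·log₁₀(5) = 91 + 6.990 = 97.99 dB SPL.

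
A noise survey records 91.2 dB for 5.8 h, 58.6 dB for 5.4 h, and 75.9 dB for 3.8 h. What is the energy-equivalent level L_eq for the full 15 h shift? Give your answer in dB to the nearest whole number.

Weight each interval's intensity by its duration and average over T = 15 h:
Σ tᵢ·10^(Lᵢ/10) = 5.8·10^(91.2/10) + 5.4·10^(58.6/10) + 3.8·10^(75.9/10) = 7.798e+09.
L_eq = 10·log₁₀(7.798e+09/15) = 87.16 dB.

87 dB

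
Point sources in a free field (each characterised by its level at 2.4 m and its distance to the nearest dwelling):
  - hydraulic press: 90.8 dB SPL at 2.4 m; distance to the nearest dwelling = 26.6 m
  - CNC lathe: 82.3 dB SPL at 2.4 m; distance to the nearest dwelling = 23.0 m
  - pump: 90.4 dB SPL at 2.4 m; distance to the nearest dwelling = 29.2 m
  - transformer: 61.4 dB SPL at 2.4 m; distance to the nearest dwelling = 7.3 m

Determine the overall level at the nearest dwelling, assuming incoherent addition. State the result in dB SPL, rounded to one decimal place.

72.8 dB SPL

Propagate each source to the receiver with L = L_ref − 20·log₁₀(r/r_ref), then add intensities.
hydraulic press: 90.8 − 20·log₁₀(26.6/2.4) = 90.8 − 20.89 = 69.91 dB SPL.
CNC lathe: 82.3 − 20·log₁₀(23.0/2.4) = 82.3 − 19.63 = 62.67 dB SPL.
pump: 90.4 − 20·log₁₀(29.2/2.4) = 90.4 − 21.70 = 68.70 dB SPL.
transformer: 61.4 − 20·log₁₀(7.3/2.4) = 61.4 − 9.66 = 51.74 dB SPL.
Σ 10^(L/10) = 1.919e+07 → L_total = 10·log₁₀(1.919e+07) = 72.83 dB SPL.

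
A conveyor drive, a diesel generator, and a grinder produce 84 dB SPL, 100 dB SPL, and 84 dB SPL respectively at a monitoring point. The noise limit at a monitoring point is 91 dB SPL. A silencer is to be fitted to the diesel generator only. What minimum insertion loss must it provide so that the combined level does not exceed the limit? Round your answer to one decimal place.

The untreated sources together contribute 10^(84/10) + 10^(84/10) = 5.024e+08, i.e. 87.01 dB SPL.
The limit corresponds to 10^(91/10) = 1.259e+09; subtracting the fixed part leaves 7.565e+08 for the diesel generator, i.e. 88.79 dB SPL.
Required insertion loss = 100 − 88.79 = 11.21 dB.

11.2 dB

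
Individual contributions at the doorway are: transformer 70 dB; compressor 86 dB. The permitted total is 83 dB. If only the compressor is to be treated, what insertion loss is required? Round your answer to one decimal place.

Everything except the compressor sums to 10^(70/10) = 1.000e+07 in linear terms, 70.00 dB.
The limit corresponds to 10^(83/10) = 1.995e+08; subtracting the fixed part leaves 1.895e+08 for the compressor, i.e. 82.78 dB.
So the compressor must be reduced from 86 to 82.78 dB: IL = 3.22 dB.

3.2 dB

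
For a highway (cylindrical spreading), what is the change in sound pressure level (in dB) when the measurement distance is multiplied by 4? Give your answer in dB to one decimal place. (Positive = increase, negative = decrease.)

Line-source spreading: ΔL = −10·log₁₀(r₂/r₁).
ΔL = −10·log₁₀(4) = -6.02 dB.

-6.0 dB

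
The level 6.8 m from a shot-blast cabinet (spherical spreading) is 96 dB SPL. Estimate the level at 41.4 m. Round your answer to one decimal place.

Point-source attenuation: ΔL = 20·log₁₀(r₂/r₁) = 20·log₁₀(41.4/6.8) = 15.690 dB.
L₂ = 96 − 20·log₁₀(41.4/6.8) = 96 − 15.690 = 80.31 dB SPL.

80.3 dB SPL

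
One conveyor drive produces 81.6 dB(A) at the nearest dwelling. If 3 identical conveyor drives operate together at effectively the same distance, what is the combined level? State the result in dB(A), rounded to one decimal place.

86.4 dB(A)

L_total = L₁ + 10·log₁₀ N for N identical incoherent sources.
L_total = 81.6 + 10·log₁₀(3) = 81.6 + 4.771 = 86.37 dB(A).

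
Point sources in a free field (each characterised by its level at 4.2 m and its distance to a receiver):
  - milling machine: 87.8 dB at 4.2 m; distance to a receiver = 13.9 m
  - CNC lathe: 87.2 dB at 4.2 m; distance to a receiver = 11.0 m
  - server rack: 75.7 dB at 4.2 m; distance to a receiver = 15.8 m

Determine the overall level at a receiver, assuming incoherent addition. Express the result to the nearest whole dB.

81 dB

Propagate each source to the receiver with L = L_ref − 20·log₁₀(r/r_ref), then add intensities.
milling machine: 87.8 − 20·log₁₀(13.9/4.2) = 87.8 − 10.40 = 77.40 dB.
CNC lathe: 87.2 − 20·log₁₀(11.0/4.2) = 87.2 − 8.36 = 78.84 dB.
server rack: 75.7 − 20·log₁₀(15.8/4.2) = 75.7 − 11.51 = 64.19 dB.
Σ 10^(L/10) = 1.341e+08 → L_total = 10·log₁₀(1.341e+08) = 81.28 dB.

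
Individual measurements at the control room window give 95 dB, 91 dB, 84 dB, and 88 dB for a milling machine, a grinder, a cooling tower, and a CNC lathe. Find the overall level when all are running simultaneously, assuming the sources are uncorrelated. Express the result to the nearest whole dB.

97 dB

For uncorrelated sources the intensities add, so convert each level to linear form, sum, and take 10·log₁₀ of the total.
Σ 10^(L/10) = 10^(95/10) + 10^(91/10) + 10^(84/10) + 10^(88/10) = 5.303e+09.
L_total = 10·log₁₀(5.303e+09) = 97.25 dB.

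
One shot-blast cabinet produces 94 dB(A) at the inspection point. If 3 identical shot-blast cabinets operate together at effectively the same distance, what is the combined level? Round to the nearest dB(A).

99 dB(A)

With 3 equal, uncorrelated contributions the intensity is 3× that of one unit, giving a rise of 10·log₁₀ 3.
L_total = 94 + 10·log₁₀(3) = 94 + 4.771 = 98.77 dB(A).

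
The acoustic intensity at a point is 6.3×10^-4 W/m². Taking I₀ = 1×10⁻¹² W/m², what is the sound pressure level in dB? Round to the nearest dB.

88 dB

Dividing by I₀ shifts the exponent by 12: I/I₀ = 6.3×10^8.
L = 10·(0.7993 + 8) = 87.99 dB.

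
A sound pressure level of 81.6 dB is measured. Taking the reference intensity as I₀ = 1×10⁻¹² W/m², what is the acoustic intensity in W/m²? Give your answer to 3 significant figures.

0.000145 W/m²

I/I₀ = 10^(81.6/10) = 1.445e+08, so I = 1.445e+08 × 10⁻¹² W/m².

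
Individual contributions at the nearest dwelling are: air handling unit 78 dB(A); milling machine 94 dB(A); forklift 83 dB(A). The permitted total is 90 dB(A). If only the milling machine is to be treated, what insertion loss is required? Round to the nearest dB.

5 dB

Everything except the milling machine sums to 10^(78/10) + 10^(83/10) = 2.626e+08 in linear terms, 84.19 dB(A).
To meet 90 dB(A) overall, the treated milling machine may contribute at most 10^(90/10) − 2.626e+08 = 7.374e+08, i.e. 88.68 dB(A).
Required insertion loss = 94 − 88.68 = 5.32 dB.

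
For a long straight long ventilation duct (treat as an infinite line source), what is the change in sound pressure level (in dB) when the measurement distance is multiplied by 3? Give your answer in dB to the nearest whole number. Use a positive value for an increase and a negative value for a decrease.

With cylindrical spreading the level changes by −10·log₁₀(r₂/r₁).
ΔL = −10·log₁₀(3) = -4.77 dB.

-5 dB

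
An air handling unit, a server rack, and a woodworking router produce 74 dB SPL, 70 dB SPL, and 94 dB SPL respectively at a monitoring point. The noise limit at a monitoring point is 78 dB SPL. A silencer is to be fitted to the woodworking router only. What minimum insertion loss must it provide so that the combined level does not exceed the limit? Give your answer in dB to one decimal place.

Everything except the woodworking router sums to 10^(74/10) + 10^(70/10) = 3.512e+07 in linear terms, 75.46 dB SPL.
To meet 78 dB SPL overall, the treated woodworking router may contribute at most 10^(78/10) − 3.512e+07 = 2.798e+07, i.e. 74.47 dB SPL.
So the woodworking router must be reduced from 94 to 74.47 dB SPL: IL = 19.53 dB.

19.5 dB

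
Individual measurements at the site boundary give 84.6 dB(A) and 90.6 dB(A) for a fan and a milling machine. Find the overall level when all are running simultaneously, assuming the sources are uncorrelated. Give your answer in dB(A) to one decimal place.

For uncorrelated sources the intensities add, so convert each level to linear form, sum, and take 10·log₁₀ of the total.
Σ 10^(L/10) = 10^(84.6/10) + 10^(90.6/10) = 1.437e+09.
L_total = 10·log₁₀(1.437e+09) = 91.57 dB(A).

91.6 dB(A)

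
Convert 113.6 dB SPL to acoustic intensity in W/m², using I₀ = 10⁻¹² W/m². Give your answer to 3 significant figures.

0.229 W/m²

L = 10·log₁₀(I/I₀) ⇒ I = I₀·10^(L/10) = 10⁻¹² × 10^11.36.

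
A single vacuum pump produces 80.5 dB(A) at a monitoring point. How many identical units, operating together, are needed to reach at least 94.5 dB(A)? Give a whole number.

The shortfall is 94.5 − 80.5 = 14.0 dB, and N units add 10·log₁₀ N, so need 10·log₁₀ N ≥ 14.0.
N ≥ 10^(14.0/10) = 25.119, so N = 26.

26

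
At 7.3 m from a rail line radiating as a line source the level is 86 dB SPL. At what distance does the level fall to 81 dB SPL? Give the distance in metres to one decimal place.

23.1 m

For a line source L₁ − L₂ = 10·log₁₀(r₂/r₁), so r₂ = r₁·10^((L₁−L₂)/10).
r₂ = 7.3·10^((86−81)/10) = 7.3·10^(5.0/10) = 23.08 m.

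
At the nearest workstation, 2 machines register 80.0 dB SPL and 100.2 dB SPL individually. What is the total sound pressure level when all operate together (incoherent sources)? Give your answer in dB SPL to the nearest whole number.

For uncorrelated sources the intensities add, so convert each level to linear form, sum, and take 10·log₁₀ of the total.
Σ 10^(L/10) = 10^(80.0/10) + 10^(100.2/10) = 1.057e+10.
L_total = 10·log₁₀(1.057e+10) = 100.24 dB SPL.

100 dB SPL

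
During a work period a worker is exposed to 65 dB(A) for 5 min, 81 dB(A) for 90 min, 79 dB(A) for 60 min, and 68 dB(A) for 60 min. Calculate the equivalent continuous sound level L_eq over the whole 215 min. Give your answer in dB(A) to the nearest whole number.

79 dB(A)

L_eq = 10·log₁₀[(1/T)·Σ tᵢ·10^(Lᵢ/10)] with T = 215 min.
Σ tᵢ·10^(Lᵢ/10) = 5·10^(65/10) + 90·10^(81/10) + 60·10^(79/10) + 60·10^(68/10) = 1.649e+10.
L_eq = 10·log₁₀(1.649e+10/215) = 78.85 dB(A).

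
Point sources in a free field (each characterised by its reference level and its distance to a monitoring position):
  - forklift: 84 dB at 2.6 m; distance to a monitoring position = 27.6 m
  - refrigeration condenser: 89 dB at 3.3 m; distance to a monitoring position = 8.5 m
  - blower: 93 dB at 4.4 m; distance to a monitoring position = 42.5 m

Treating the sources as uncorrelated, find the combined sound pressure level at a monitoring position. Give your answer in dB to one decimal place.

81.6 dB

Propagate each source to the receiver with L = L_ref − 20·log₁₀(r/r_ref), then add intensities.
forklift: 84 − 20·log₁₀(27.6/2.6) = 84 − 20.52 = 63.48 dB.
refrigeration condenser: 89 − 20·log₁₀(8.5/3.3) = 89 − 8.22 = 80.78 dB.
blower: 93 − 20·log₁₀(42.5/4.4) = 93 − 19.70 = 73.30 dB.
Σ 10^(L/10) = 1.433e+08 → L_total = 10·log₁₀(1.433e+08) = 81.56 dB.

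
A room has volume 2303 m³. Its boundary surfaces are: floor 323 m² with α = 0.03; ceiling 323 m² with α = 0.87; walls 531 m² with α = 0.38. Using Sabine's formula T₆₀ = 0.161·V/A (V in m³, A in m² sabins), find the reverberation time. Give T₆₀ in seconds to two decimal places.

0.75 s

Summing Sᵢαᵢ: 323·0.03 + 323·0.87 + 531·0.38 = 492.48 m².
T₆₀ = 0.161·V/A = 0.161·2303/492.48 = 0.753 s.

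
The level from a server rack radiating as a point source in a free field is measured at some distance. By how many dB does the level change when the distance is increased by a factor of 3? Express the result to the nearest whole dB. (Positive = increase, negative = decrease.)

-10 dB

Point-source spreading: ΔL = −20·log₁₀(r₂/r₁).
ΔL = −20·log₁₀(3) = -9.54 dB.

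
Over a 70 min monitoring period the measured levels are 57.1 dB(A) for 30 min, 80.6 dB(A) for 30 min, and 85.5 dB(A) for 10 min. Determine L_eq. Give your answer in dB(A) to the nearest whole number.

80 dB(A)

The energy average is taken in the linear domain: L_eq = 10·log₁₀[(Σ tᵢ·10^(Lᵢ/10))/T], T = 70 min.
Σ tᵢ·10^(Lᵢ/10) = 30·10^(57.1/10) + 30·10^(80.6/10) + 10·10^(85.5/10) = 7.008e+09.
L_eq = 10·log₁₀(7.008e+09/70) = 80.00 dB(A).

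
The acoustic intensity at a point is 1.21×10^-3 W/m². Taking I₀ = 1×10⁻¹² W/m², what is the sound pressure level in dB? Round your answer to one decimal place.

L = 10·log₁₀(I/I₀) = 10·log₁₀(1.21×10^-3/10⁻¹²) = 10·log₁₀(1.21×10^9).
L = 10·(0.0828 + 9) = 90.83 dB.

90.8 dB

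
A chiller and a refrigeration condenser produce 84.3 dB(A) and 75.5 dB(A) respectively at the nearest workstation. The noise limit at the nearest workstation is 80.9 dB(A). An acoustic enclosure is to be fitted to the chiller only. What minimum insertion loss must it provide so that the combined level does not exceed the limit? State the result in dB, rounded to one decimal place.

The untreated sources together contribute 10^(75.5/10) = 3.548e+07, i.e. 75.50 dB(A).
To meet 80.9 dB(A) overall, the treated chiller may contribute at most 10^(80.9/10) − 3.548e+07 = 8.755e+07, i.e. 79.42 dB(A).
Required insertion loss = 84.3 − 79.42 = 4.88 dB.

4.9 dB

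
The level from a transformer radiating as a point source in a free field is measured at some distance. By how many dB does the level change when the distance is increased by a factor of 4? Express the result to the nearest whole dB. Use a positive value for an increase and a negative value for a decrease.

With spherical spreading the level changes by −20·log₁₀(r₂/r₁).
ΔL = −20·log₁₀(4) = -12.04 dB.

-12 dB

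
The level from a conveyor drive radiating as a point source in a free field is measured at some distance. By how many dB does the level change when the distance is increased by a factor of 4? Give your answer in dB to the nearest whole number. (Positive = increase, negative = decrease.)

A point source loses 6 dB per doubling of distance; generally ΔL = −20·log₁₀(r₂/r₁).
ΔL = −20·log₁₀(4) = -12.04 dB.

-12 dB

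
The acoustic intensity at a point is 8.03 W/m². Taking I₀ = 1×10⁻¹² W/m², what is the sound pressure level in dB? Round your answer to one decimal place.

L = 10·log₁₀(I/I₀) = 10·log₁₀(8.03/10⁻¹²) = 10·log₁₀(8.03×10^12).
L = 10·(0.9047 + 12) = 129.05 dB.

129.0 dB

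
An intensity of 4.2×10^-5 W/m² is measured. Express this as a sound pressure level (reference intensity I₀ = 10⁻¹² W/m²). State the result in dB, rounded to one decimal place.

L = 10·log₁₀(I/I₀) = 10·log₁₀(4.2×10^-5/10⁻¹²) = 10·log₁₀(4.2×10^7).
L = 10·(0.6232 + 7) = 76.23 dB.

76.2 dB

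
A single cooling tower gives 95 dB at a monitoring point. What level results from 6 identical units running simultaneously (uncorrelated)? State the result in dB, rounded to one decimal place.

L_total = L₁ + 10·log₁₀ N for N identical incoherent sources.
L_total = 95 + 10·log₁₀(6) = 95 + 7.782 = 102.78 dB.

102.8 dB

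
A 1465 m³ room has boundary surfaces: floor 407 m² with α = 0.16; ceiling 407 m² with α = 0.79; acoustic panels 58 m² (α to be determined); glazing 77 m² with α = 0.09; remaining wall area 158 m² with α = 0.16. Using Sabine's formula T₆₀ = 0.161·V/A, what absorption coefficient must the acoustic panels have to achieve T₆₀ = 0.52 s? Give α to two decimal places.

0.60

Required total absorption A = 0.161·1465/0.52 = 453.59 m².
Absorption from the other surfaces = 407·0.16 + 407·0.79 + 77·0.09 + 158·0.16 = 418.86 m², so the acoustic panels must supply 34.73 m² over 58 m².
α = 34.73/58 = 0.599.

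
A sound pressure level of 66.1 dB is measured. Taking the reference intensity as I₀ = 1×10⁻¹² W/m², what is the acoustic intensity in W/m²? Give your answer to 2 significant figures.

L = 10·log₁₀(I/I₀) ⇒ I = I₀·10^(L/10) = 10⁻¹² × 10^6.61.

4.1e-06 W/m²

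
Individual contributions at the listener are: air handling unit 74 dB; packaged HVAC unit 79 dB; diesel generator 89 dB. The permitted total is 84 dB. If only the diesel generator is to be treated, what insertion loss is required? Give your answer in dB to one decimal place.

7.3 dB

Fixed contribution from the other sources: Σ 10^(L/10) = 10^(74/10) + 10^(79/10) = 1.046e+08 (80.19 dB).
To meet 84 dB overall, the treated diesel generator may contribute at most 10^(84/10) − 1.046e+08 = 1.466e+08, i.e. 81.66 dB.
So the diesel generator must be reduced from 89 to 81.66 dB: IL = 7.34 dB.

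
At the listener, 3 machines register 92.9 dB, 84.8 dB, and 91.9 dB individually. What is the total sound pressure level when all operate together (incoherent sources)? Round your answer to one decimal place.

Incoherent sources combine by intensity addition: L_total = 10·log₁₀(Σ 10^(L_i/10)).
Σ 10^(L/10) = 10^(92.9/10) + 10^(84.8/10) + 10^(91.9/10) = 3.801e+09.
L_total = 10·log₁₀(3.801e+09) = 95.80 dB.

95.8 dB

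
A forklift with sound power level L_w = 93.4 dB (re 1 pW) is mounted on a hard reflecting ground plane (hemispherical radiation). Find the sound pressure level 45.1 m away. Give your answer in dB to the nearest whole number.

52 dB

L_p = L_w − 10·log₁₀(2π·r²) with r = 45.1 m.
2π·r² = 1.278e+04 m², 10·log₁₀ of that is 41.065 dB.
L_p = 93.4 − 41.065 = 52.33 dB.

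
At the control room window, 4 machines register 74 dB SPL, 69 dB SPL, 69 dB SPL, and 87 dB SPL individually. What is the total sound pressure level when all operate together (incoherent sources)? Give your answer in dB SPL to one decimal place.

87.3 dB SPL

For uncorrelated sources the intensities add, so convert each level to linear form, sum, and take 10·log₁₀ of the total.
Σ 10^(L/10) = 10^(74/10) + 10^(69/10) + 10^(69/10) + 10^(87/10) = 5.422e+08.
L_total = 10·log₁₀(5.422e+08) = 87.34 dB SPL.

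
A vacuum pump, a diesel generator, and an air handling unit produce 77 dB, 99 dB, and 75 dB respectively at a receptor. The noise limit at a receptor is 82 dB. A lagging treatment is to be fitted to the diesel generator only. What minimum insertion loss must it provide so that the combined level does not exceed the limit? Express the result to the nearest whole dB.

The untreated sources together contribute 10^(77/10) + 10^(75/10) = 8.174e+07, i.e. 79.12 dB.
The limit corresponds to 10^(82/10) = 1.585e+08; subtracting the fixed part leaves 7.675e+07 for the diesel generator, i.e. 78.85 dB.
Required insertion loss = 99 − 78.85 = 20.15 dB.

20 dB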